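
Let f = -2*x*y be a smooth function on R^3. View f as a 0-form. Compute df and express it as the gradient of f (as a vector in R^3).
df = (-2*y) dx + (-2*x) dy + (0) dz; grad f = (-2*y, -2*x, 0)

For a 0-form f, d f = (∂f/∂x) dx + (∂f/∂y) dy + (∂f/∂z) dz. The components of the vector representation are exactly the entries of grad f in Cartesian coordinates:
  ∂f/∂x = -2*y
  ∂f/∂y = -2*x
  ∂f/∂z = 0.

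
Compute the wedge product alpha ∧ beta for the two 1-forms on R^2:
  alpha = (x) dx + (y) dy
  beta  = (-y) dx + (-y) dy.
alpha ∧ beta = (y*(-x + y)) dx ∧ dy

Distribute the wedge, using dx_i ∧ dx_j = -dx_j ∧ dx_i and dx_i ∧ dx_i = 0. For each pair (i, j) with i < j, the coefficient of dx_i ∧ dx_j in alpha ∧ beta is (alpha_i * beta_j - alpha_j * beta_i). Collecting: alpha ∧ beta = (y*(-x + y)) dx ∧ dy.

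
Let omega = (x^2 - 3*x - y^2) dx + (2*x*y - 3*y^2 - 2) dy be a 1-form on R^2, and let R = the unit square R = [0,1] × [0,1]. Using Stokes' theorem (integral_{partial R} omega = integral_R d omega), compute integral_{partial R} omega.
integral_(partial R) omega = 2

Stokes: integral_partial_R omega = integral_R d omega with d omega = (∂Q/∂x - ∂P/∂y) dx ∧ dy.
  ∂Q/∂x = 2*y
  ∂P/∂y = -2*y
  integrand = ∂Q/∂x - ∂P/∂y = 4*y.
Integrating over R: integral_0^1 integral_0^1 (4*y) dx dy = 2.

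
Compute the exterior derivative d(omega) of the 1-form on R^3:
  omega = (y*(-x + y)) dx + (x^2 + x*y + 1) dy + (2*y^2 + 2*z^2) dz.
d(omega) = (3*x - y) dx ∧ dy + (4*y) dy ∧ dz

For a 1-form omega = sum_i f_i dx_i, the exterior derivative is
  d(omega) = sum_{i < j} (∂f_j/∂x_i - ∂f_i/∂x_j) dx_i ∧ dx_j.
  coefficient of dx ∧ dy: ∂f_2/∂x - ∂f_1/∂y = ∂(x^2 + x*y + 1)/∂x - ∂(y*(-x + y))/∂y = 3*x - y
  coefficient of dy ∧ dz: ∂f_3/∂y - ∂f_2/∂z = ∂(2*y^2 + 2*z^2)/∂y - ∂(x^2 + x*y + 1)/∂z = 4*y
Assembling: d(omega) = (3*x - y) dx ∧ dy + (4*y) dy ∧ dz.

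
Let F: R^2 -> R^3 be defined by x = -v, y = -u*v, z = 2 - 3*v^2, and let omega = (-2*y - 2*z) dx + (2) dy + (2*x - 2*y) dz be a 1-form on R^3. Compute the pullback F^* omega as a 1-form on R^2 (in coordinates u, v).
F^* omega = (-2*v) du + (-12*u*v^2 - 2*u*v - 2*u + 6*v^2 + 4) dv

Using F^*(f dg) = (f ∘ F) d(g ∘ F), substitute each coordinate x_i by F_i(u, v) in f_i, and replace dx_i by d F_i = (∂F_i/∂u) du + (∂F_i/∂v) dv.
  For the x component: f_1(F) = 2*u*v + 6*v^2 - 4; d F_1 = (0) du + (-1) dv
  For the y component: f_2(F) = 2; d F_2 = (-v) du + (-u) dv
  For the z component: f_3(F) = 2*v*(u - 1); d F_3 = (0) du + (-6*v) dv
Combining and collecting du, dv coefficients:
  coeff of du: -2*v
  coeff of dv: -12*u*v^2 - 2*u*v - 2*u + 6*v^2 + 4
F^* omega = (-2*v) du + (-12*u*v^2 - 2*u*v - 2*u + 6*v^2 + 4) dv.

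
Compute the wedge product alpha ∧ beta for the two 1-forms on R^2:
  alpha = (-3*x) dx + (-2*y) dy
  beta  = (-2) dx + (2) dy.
alpha ∧ beta = (-6*x - 4*y) dx ∧ dy

Distribute the wedge, using dx_i ∧ dx_j = -dx_j ∧ dx_i and dx_i ∧ dx_i = 0. For each pair (i, j) with i < j, the coefficient of dx_i ∧ dx_j in alpha ∧ beta is (alpha_i * beta_j - alpha_j * beta_i). Collecting: alpha ∧ beta = (-6*x - 4*y) dx ∧ dy.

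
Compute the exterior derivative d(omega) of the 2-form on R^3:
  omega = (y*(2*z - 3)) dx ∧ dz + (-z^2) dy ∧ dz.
d(omega) = (3 - 2*z) dx ∧ dy ∧ dz

For a 2-form omega = sum_{i<j} g_{ij} dx_i ∧ dx_j, the exterior derivative is
  d(omega) = sum_{i<j} d(g_{ij}) ∧ dx_i ∧ dx_j = sum_{i<j, k} (∂g_{ij}/∂x_k) dx_k ∧ dx_i ∧ dx_j.
Expand each term, using dx_k ∧ dx_i ∧ dx_j = sgn(permutation) dx_{(a)} ∧ dx_{(b)} ∧ dx_{(c)} with (a < b < c) sorted:
  d(y*(2*z - 3)) includes (∂/∂y)(y*(2*z - 3)) dy = (2*z - 3) dy, which multiplied by dx ∧ dz gives (3 - 2*z) dx ∧ dy ∧ dz
Collecting like 3-forms: d(omega) = (3 - 2*z) dx ∧ dy ∧ dz.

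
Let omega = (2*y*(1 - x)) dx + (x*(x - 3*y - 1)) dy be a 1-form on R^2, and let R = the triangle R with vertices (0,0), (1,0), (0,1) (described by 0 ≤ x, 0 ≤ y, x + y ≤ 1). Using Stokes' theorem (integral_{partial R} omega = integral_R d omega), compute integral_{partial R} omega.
integral_(partial R) omega = -4/3

Stokes: integral_partial_R omega = integral_R d omega with d omega = (∂Q/∂x - ∂P/∂y) dx ∧ dy.
  ∂Q/∂x = 2*x - 3*y - 1
  ∂P/∂y = 2 - 2*x
  integrand = ∂Q/∂x - ∂P/∂y = 4*x - 3*y - 3.
Integrating over R: integral_0^1 integral_0^{1-x} (4*x - 3*y - 3) dy dx = -4/3.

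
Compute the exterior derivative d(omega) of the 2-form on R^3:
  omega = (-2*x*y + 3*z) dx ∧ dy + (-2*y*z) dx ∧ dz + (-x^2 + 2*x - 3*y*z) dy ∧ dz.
d(omega) = (-2*x + 2*z + 5) dx ∧ dy ∧ dz

For a 2-form omega = sum_{i<j} g_{ij} dx_i ∧ dx_j, the exterior derivative is
  d(omega) = sum_{i<j} d(g_{ij}) ∧ dx_i ∧ dx_j = sum_{i<j, k} (∂g_{ij}/∂x_k) dx_k ∧ dx_i ∧ dx_j.
Expand each term, using dx_k ∧ dx_i ∧ dx_j = sgn(permutation) dx_{(a)} ∧ dx_{(b)} ∧ dx_{(c)} with (a < b < c) sorted:
  d(-2*x*y + 3*z) includes (∂/∂z)(-2*x*y + 3*z) dz = (3) dz, which multiplied by dx ∧ dy gives (3) dx ∧ dy ∧ dz
  d(-2*y*z) includes (∂/∂y)(-2*y*z) dy = (-2*z) dy, which multiplied by dx ∧ dz gives (2*z) dx ∧ dy ∧ dz
  d(-x^2 + 2*x - 3*y*z) includes (∂/∂x)(-x^2 + 2*x - 3*y*z) dx = (2 - 2*x) dx, which multiplied by dy ∧ dz gives (2 - 2*x) dx ∧ dy ∧ dz
Collecting like 3-forms: d(omega) = (-2*x + 2*z + 5) dx ∧ dy ∧ dz.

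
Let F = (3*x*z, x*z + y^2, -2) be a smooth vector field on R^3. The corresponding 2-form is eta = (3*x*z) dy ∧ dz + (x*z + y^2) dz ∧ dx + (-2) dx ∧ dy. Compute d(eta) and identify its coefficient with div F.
d(eta) = (2*y + 3*z) dx ∧ dy ∧ dz; div F = 2*y + 3*z

For a 2-form in R^3 of the form above, applying d gives a 3-form with coefficient ∂P/∂x + ∂Q/∂y + ∂R/∂z:
  ∂P/∂x = 3*z
  ∂Q/∂y = 2*y
  ∂R/∂z = 0
Sum = 2*y + 3*z, which is exactly div F.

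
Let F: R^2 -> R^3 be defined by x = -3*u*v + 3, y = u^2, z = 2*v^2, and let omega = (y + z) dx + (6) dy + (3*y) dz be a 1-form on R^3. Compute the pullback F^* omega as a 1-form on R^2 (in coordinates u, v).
F^* omega = (-3*u^2*v + 12*u - 6*v^3) du + (3*u*(-u^2 + 4*u*v - 2*v^2)) dv

Using F^*(f dg) = (f ∘ F) d(g ∘ F), substitute each coordinate x_i by F_i(u, v) in f_i, and replace dx_i by d F_i = (∂F_i/∂u) du + (∂F_i/∂v) dv.
  For the x component: f_1(F) = u^2 + 2*v^2; d F_1 = (-3*v) du + (-3*u) dv
  For the y component: f_2(F) = 6; d F_2 = (2*u) du + (0) dv
  For the z component: f_3(F) = 3*u^2; d F_3 = (0) du + (4*v) dv
Combining and collecting du, dv coefficients:
  coeff of du: -3*u^2*v + 12*u - 6*v^3
  coeff of dv: 3*u*(-u^2 + 4*u*v - 2*v^2)
F^* omega = (-3*u^2*v + 12*u - 6*v^3) du + (3*u*(-u^2 + 4*u*v - 2*v^2)) dv.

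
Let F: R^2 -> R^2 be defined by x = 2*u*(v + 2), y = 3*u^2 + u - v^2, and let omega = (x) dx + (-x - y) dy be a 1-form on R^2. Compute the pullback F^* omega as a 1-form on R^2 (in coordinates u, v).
F^* omega = (-18*u^3 - 12*u^2*v - 33*u^2 + 10*u*v^2 + 14*u*v + 11*u + v^2) du + (10*u^2*v + 8*u^2 + 4*u*v^2 + 10*u*v - 2*v^3) dv

Using F^*(f dg) = (f ∘ F) d(g ∘ F), substitute each coordinate x_i by F_i(u, v) in f_i, and replace dx_i by d F_i = (∂F_i/∂u) du + (∂F_i/∂v) dv.
  For the x component: f_1(F) = 2*u*(v + 2); d F_1 = (2*v + 4) du + (2*u) dv
  For the y component: f_2(F) = -3*u^2 - 2*u*v - 5*u + v^2; d F_2 = (6*u + 1) du + (-2*v) dv
Combining and collecting du, dv coefficients:
  coeff of du: -18*u^3 - 12*u^2*v - 33*u^2 + 10*u*v^2 + 14*u*v + 11*u + v^2
  coeff of dv: 10*u^2*v + 8*u^2 + 4*u*v^2 + 10*u*v - 2*v^3
F^* omega = (-18*u^3 - 12*u^2*v - 33*u^2 + 10*u*v^2 + 14*u*v + 11*u + v^2) du + (10*u^2*v + 8*u^2 + 4*u*v^2 + 10*u*v - 2*v^3) dv.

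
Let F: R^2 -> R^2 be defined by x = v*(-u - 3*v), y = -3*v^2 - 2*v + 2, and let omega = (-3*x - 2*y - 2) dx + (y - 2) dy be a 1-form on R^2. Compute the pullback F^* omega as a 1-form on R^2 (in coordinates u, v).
F^* omega = (v*(-3*u*v - 15*v^2 - 4*v + 6)) du + (-3*u^2*v - 33*u*v^2 - 4*u*v + 6*u - 72*v^3 - 6*v^2 + 40*v) dv

Using F^*(f dg) = (f ∘ F) d(g ∘ F), substitute each coordinate x_i by F_i(u, v) in f_i, and replace dx_i by d F_i = (∂F_i/∂u) du + (∂F_i/∂v) dv.
  For the x component: f_1(F) = 3*u*v + 15*v^2 + 4*v - 6; d F_1 = (-v) du + (-u - 6*v) dv
  For the y component: f_2(F) = v*(-3*v - 2); d F_2 = (0) du + (-6*v - 2) dv
Combining and collecting du, dv coefficients:
  coeff of du: v*(-3*u*v - 15*v^2 - 4*v + 6)
  coeff of dv: -3*u^2*v - 33*u*v^2 - 4*u*v + 6*u - 72*v^3 - 6*v^2 + 40*v
F^* omega = (v*(-3*u*v - 15*v^2 - 4*v + 6)) du + (-3*u^2*v - 33*u*v^2 - 4*u*v + 6*u - 72*v^3 - 6*v^2 + 40*v) dv.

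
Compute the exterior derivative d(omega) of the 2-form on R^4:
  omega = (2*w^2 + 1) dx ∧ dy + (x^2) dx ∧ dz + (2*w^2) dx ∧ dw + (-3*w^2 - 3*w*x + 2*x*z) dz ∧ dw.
d(omega) = (4*w) dx ∧ dy ∧ dw + (-3*w + 2*z) dx ∧ dz ∧ dw

For a 2-form omega = sum_{i<j} g_{ij} dx_i ∧ dx_j, the exterior derivative is
  d(omega) = sum_{i<j} d(g_{ij}) ∧ dx_i ∧ dx_j = sum_{i<j, k} (∂g_{ij}/∂x_k) dx_k ∧ dx_i ∧ dx_j.
Expand each term, using dx_k ∧ dx_i ∧ dx_j = sgn(permutation) dx_{(a)} ∧ dx_{(b)} ∧ dx_{(c)} with (a < b < c) sorted:
  d(2*w^2 + 1) includes (∂/∂w)(2*w^2 + 1) dw = (4*w) dw, which multiplied by dx ∧ dy gives (4*w) dx ∧ dy ∧ dw
  d(-3*w^2 - 3*w*x + 2*x*z) includes (∂/∂x)(-3*w^2 - 3*w*x + 2*x*z) dx = (-3*w + 2*z) dx, which multiplied by dz ∧ dw gives (-3*w + 2*z) dx ∧ dz ∧ dw
Collecting like 3-forms: d(omega) = (4*w) dx ∧ dy ∧ dw + (-3*w + 2*z) dx ∧ dz ∧ dw.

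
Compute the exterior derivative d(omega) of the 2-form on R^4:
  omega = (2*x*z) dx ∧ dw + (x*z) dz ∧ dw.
d(omega) = (-2*x + z) dx ∧ dz ∧ dw

For a 2-form omega = sum_{i<j} g_{ij} dx_i ∧ dx_j, the exterior derivative is
  d(omega) = sum_{i<j} d(g_{ij}) ∧ dx_i ∧ dx_j = sum_{i<j, k} (∂g_{ij}/∂x_k) dx_k ∧ dx_i ∧ dx_j.
Expand each term, using dx_k ∧ dx_i ∧ dx_j = sgn(permutation) dx_{(a)} ∧ dx_{(b)} ∧ dx_{(c)} with (a < b < c) sorted:
  d(2*x*z) includes (∂/∂z)(2*x*z) dz = (2*x) dz, which multiplied by dx ∧ dw gives (-2*x) dx ∧ dz ∧ dw
  d(x*z) includes (∂/∂x)(x*z) dx = (z) dx, which multiplied by dz ∧ dw gives (z) dx ∧ dz ∧ dw
Collecting like 3-forms: d(omega) = (-2*x + z) dx ∧ dz ∧ dw.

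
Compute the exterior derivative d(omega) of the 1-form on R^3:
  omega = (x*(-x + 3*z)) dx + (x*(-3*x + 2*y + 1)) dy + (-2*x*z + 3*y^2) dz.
d(omega) = (-6*x + 2*y + 1) dx ∧ dy + (-3*x - 2*z) dx ∧ dz + (6*y) dy ∧ dz

For a 1-form omega = sum_i f_i dx_i, the exterior derivative is
  d(omega) = sum_{i < j} (∂f_j/∂x_i - ∂f_i/∂x_j) dx_i ∧ dx_j.
  coefficient of dx ∧ dy: ∂f_2/∂x - ∂f_1/∂y = ∂(x*(-3*x + 2*y + 1))/∂x - ∂(x*(-x + 3*z))/∂y = -6*x + 2*y + 1
  coefficient of dx ∧ dz: ∂f_3/∂x - ∂f_1/∂z = ∂(-2*x*z + 3*y^2)/∂x - ∂(x*(-x + 3*z))/∂z = -3*x - 2*z
  coefficient of dy ∧ dz: ∂f_3/∂y - ∂f_2/∂z = ∂(-2*x*z + 3*y^2)/∂y - ∂(x*(-3*x + 2*y + 1))/∂z = 6*y
Assembling: d(omega) = (-6*x + 2*y + 1) dx ∧ dy + (-3*x - 2*z) dx ∧ dz + (6*y) dy ∧ dz.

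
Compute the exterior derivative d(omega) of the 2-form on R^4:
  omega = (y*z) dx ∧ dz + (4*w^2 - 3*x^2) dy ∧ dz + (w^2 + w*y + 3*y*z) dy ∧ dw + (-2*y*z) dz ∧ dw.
d(omega) = (-6*x - z) dx ∧ dy ∧ dz + (8*w - 3*y - 2*z) dy ∧ dz ∧ dw

For a 2-form omega = sum_{i<j} g_{ij} dx_i ∧ dx_j, the exterior derivative is
  d(omega) = sum_{i<j} d(g_{ij}) ∧ dx_i ∧ dx_j = sum_{i<j, k} (∂g_{ij}/∂x_k) dx_k ∧ dx_i ∧ dx_j.
Expand each term, using dx_k ∧ dx_i ∧ dx_j = sgn(permutation) dx_{(a)} ∧ dx_{(b)} ∧ dx_{(c)} with (a < b < c) sorted:
  d(y*z) includes (∂/∂y)(y*z) dy = (z) dy, which multiplied by dx ∧ dz gives (-z) dx ∧ dy ∧ dz
  d(4*w^2 - 3*x^2) includes (∂/∂x)(4*w^2 - 3*x^2) dx = (-6*x) dx, which multiplied by dy ∧ dz gives (-6*x) dx ∧ dy ∧ dz
  d(4*w^2 - 3*x^2) includes (∂/∂w)(4*w^2 - 3*x^2) dw = (8*w) dw, which multiplied by dy ∧ dz gives (8*w) dy ∧ dz ∧ dw
  d(w^2 + w*y + 3*y*z) includes (∂/∂z)(w^2 + w*y + 3*y*z) dz = (3*y) dz, which multiplied by dy ∧ dw gives (-3*y) dy ∧ dz ∧ dw
  d(-2*y*z) includes (∂/∂y)(-2*y*z) dy = (-2*z) dy, which multiplied by dz ∧ dw gives (-2*z) dy ∧ dz ∧ dw
Collecting like 3-forms: d(omega) = (-6*x - z) dx ∧ dy ∧ dz + (8*w - 3*y - 2*z) dy ∧ dz ∧ dw.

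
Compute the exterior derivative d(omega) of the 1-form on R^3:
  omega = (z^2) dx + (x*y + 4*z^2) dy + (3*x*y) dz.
d(omega) = (y) dx ∧ dy + (3*y - 2*z) dx ∧ dz + (3*x - 8*z) dy ∧ dz

For a 1-form omega = sum_i f_i dx_i, the exterior derivative is
  d(omega) = sum_{i < j} (∂f_j/∂x_i - ∂f_i/∂x_j) dx_i ∧ dx_j.
  coefficient of dx ∧ dy: ∂f_2/∂x - ∂f_1/∂y = ∂(x*y + 4*z^2)/∂x - ∂(z^2)/∂y = y
  coefficient of dx ∧ dz: ∂f_3/∂x - ∂f_1/∂z = ∂(3*x*y)/∂x - ∂(z^2)/∂z = 3*y - 2*z
  coefficient of dy ∧ dz: ∂f_3/∂y - ∂f_2/∂z = ∂(3*x*y)/∂y - ∂(x*y + 4*z^2)/∂z = 3*x - 8*z
Assembling: d(omega) = (y) dx ∧ dy + (3*y - 2*z) dx ∧ dz + (3*x - 8*z) dy ∧ dz.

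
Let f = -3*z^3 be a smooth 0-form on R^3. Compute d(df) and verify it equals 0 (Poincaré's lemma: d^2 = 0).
d(df) = 0

Step 1: df = sum_i (∂f/∂x_i) dx_i = (0) dx + (0) dy + (-9*z^2) dz.
Step 2: Apply d again. Using the 1-form formula, the coefficient of dx ∧ dy in d(df) is ∂^2 f/∂x ∂y - ∂^2 f/∂y ∂x = (0) - (0) = 0 (equality of mixed partials for smooth f).
Similarly for dx ∧ dz and dy ∧ dz — all coefficients vanish. So d(df) = 0.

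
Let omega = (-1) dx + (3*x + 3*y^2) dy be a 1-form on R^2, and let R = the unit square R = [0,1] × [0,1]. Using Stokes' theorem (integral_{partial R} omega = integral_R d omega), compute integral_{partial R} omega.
integral_(partial R) omega = 3

Stokes: integral_partial_R omega = integral_R d omega with d omega = (∂Q/∂x - ∂P/∂y) dx ∧ dy.
  ∂Q/∂x = 3
  ∂P/∂y = 0
  integrand = ∂Q/∂x - ∂P/∂y = 3.
Integrating over R: integral_0^1 integral_0^1 (3) dx dy = 3.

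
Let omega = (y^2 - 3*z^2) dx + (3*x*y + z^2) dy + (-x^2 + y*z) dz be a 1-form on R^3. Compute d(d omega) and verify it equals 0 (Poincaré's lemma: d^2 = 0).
d(d omega) = 0

Step 1: d omega = sum_{i<j} (∂f_j/∂x_i - ∂f_i/∂x_j) dx_i ∧ dx_j:
  coeff of dx ∧ dy: y
  coeff of dx ∧ dz: -2*x + 6*z
  coeff of dy ∧ dz: -z
Step 2: Apply d again to each 2-form coefficient. The only possible 3-form in R^3 is dx ∧ dy ∧ dz, with coefficient
  ∂(coeff of dy∧dz)/∂x - ∂(coeff of dx∧dz)/∂y + ∂(coeff of dx∧dy)/∂z
  = ∂/∂x (-z) - ∂/∂y (-2*x + 6*z) + ∂/∂z (y).
Each of these terms simplifies to sums of mixed partials that cancel in pairs. The result is 0 (by equality of mixed partials for smooth functions — Schwarz / Clairaut).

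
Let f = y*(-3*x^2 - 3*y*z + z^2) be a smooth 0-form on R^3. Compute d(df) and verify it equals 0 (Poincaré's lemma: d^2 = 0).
d(df) = 0

Step 1: df = sum_i (∂f/∂x_i) dx_i = (-6*x*y) dx + (-3*x^2 - 6*y*z + z^2) dy + (y*(-3*y + 2*z)) dz.
Step 2: Apply d again. Using the 1-form formula, the coefficient of dx ∧ dy in d(df) is ∂^2 f/∂x ∂y - ∂^2 f/∂y ∂x = (-6*x) - (-6*x) = 0 (equality of mixed partials for smooth f).
Similarly for dx ∧ dz and dy ∧ dz — all coefficients vanish. So d(df) = 0.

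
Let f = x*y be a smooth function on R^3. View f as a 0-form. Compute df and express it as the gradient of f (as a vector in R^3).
df = (y) dx + (x) dy + (0) dz; grad f = (y, x, 0)

For a 0-form f, d f = (∂f/∂x) dx + (∂f/∂y) dy + (∂f/∂z) dz. The components of the vector representation are exactly the entries of grad f in Cartesian coordinates:
  ∂f/∂x = y
  ∂f/∂y = x
  ∂f/∂z = 0.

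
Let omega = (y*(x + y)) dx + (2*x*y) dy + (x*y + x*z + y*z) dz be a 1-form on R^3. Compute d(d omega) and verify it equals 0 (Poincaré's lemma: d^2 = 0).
d(d omega) = 0

Step 1: d omega = sum_{i<j} (∂f_j/∂x_i - ∂f_i/∂x_j) dx_i ∧ dx_j:
  coeff of dx ∧ dy: -x
  coeff of dx ∧ dz: y + z
  coeff of dy ∧ dz: x + z
Step 2: Apply d again to each 2-form coefficient. The only possible 3-form in R^3 is dx ∧ dy ∧ dz, with coefficient
  ∂(coeff of dy∧dz)/∂x - ∂(coeff of dx∧dz)/∂y + ∂(coeff of dx∧dy)/∂z
  = ∂/∂x (x + z) - ∂/∂y (y + z) + ∂/∂z (-x).
Each of these terms simplifies to sums of mixed partials that cancel in pairs. The result is 0 (by equality of mixed partials for smooth functions — Schwarz / Clairaut).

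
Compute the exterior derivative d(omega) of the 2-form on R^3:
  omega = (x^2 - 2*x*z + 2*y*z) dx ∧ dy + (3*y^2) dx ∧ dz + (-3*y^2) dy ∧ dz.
d(omega) = (-2*x - 4*y) dx ∧ dy ∧ dz

For a 2-form omega = sum_{i<j} g_{ij} dx_i ∧ dx_j, the exterior derivative is
  d(omega) = sum_{i<j} d(g_{ij}) ∧ dx_i ∧ dx_j = sum_{i<j, k} (∂g_{ij}/∂x_k) dx_k ∧ dx_i ∧ dx_j.
Expand each term, using dx_k ∧ dx_i ∧ dx_j = sgn(permutation) dx_{(a)} ∧ dx_{(b)} ∧ dx_{(c)} with (a < b < c) sorted:
  d(x^2 - 2*x*z + 2*y*z) includes (∂/∂z)(x^2 - 2*x*z + 2*y*z) dz = (-2*x + 2*y) dz, which multiplied by dx ∧ dy gives (-2*x + 2*y) dx ∧ dy ∧ dz
  d(3*y^2) includes (∂/∂y)(3*y^2) dy = (6*y) dy, which multiplied by dx ∧ dz gives (-6*y) dx ∧ dy ∧ dz
Collecting like 3-forms: d(omega) = (-2*x - 4*y) dx ∧ dy ∧ dz.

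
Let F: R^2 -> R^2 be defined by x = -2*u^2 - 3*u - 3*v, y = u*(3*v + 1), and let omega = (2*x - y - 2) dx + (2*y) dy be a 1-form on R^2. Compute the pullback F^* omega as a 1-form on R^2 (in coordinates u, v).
F^* omega = (16*u^3 + 12*u^2*v + 40*u^2 + 18*u*v^2 + 45*u*v + 31*u + 18*v + 6) du + (18*u^2*v + 18*u^2 + 9*u*v + 21*u + 18*v + 6) dv

Using F^*(f dg) = (f ∘ F) d(g ∘ F), substitute each coordinate x_i by F_i(u, v) in f_i, and replace dx_i by d F_i = (∂F_i/∂u) du + (∂F_i/∂v) dv.
  For the x component: f_1(F) = -4*u^2 - 3*u*v - 7*u - 6*v - 2; d F_1 = (-4*u - 3) du + (-3) dv
  For the y component: f_2(F) = 2*u*(3*v + 1); d F_2 = (3*v + 1) du + (3*u) dv
Combining and collecting du, dv coefficients:
  coeff of du: 16*u^3 + 12*u^2*v + 40*u^2 + 18*u*v^2 + 45*u*v + 31*u + 18*v + 6
  coeff of dv: 18*u^2*v + 18*u^2 + 9*u*v + 21*u + 18*v + 6
F^* omega = (16*u^3 + 12*u^2*v + 40*u^2 + 18*u*v^2 + 45*u*v + 31*u + 18*v + 6) du + (18*u^2*v + 18*u^2 + 9*u*v + 21*u + 18*v + 6) dv.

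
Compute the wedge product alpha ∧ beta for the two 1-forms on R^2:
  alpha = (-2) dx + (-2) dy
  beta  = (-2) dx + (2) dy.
alpha ∧ beta = (-8) dx ∧ dy

Distribute the wedge, using dx_i ∧ dx_j = -dx_j ∧ dx_i and dx_i ∧ dx_i = 0. For each pair (i, j) with i < j, the coefficient of dx_i ∧ dx_j in alpha ∧ beta is (alpha_i * beta_j - alpha_j * beta_i). Collecting: alpha ∧ beta = (-8) dx ∧ dy.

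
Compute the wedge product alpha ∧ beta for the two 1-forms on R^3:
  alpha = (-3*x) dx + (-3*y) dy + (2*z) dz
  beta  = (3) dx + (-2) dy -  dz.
alpha ∧ beta = (6*x + 9*y) dx ∧ dy + (3*x - 6*z) dx ∧ dz + (3*y + 4*z) dy ∧ dz

Distribute the wedge, using dx_i ∧ dx_j = -dx_j ∧ dx_i and dx_i ∧ dx_i = 0. For each pair (i, j) with i < j, the coefficient of dx_i ∧ dx_j in alpha ∧ beta is (alpha_i * beta_j - alpha_j * beta_i). Collecting: alpha ∧ beta = (6*x + 9*y) dx ∧ dy + (3*x - 6*z) dx ∧ dz + (3*y + 4*z) dy ∧ dz.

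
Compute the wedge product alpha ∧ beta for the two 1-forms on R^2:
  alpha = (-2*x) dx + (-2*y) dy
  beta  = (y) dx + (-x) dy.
alpha ∧ beta = (2*x^2 + 2*y^2) dx ∧ dy

Distribute the wedge, using dx_i ∧ dx_j = -dx_j ∧ dx_i and dx_i ∧ dx_i = 0. For each pair (i, j) with i < j, the coefficient of dx_i ∧ dx_j in alpha ∧ beta is (alpha_i * beta_j - alpha_j * beta_i). Collecting: alpha ∧ beta = (2*x^2 + 2*y^2) dx ∧ dy.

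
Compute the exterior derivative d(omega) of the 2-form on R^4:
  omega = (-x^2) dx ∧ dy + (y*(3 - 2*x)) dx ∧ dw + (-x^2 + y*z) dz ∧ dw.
d(omega) = (2*x - 3) dx ∧ dy ∧ dw + (-2*x) dx ∧ dz ∧ dw + (z) dy ∧ dz ∧ dw

For a 2-form omega = sum_{i<j} g_{ij} dx_i ∧ dx_j, the exterior derivative is
  d(omega) = sum_{i<j} d(g_{ij}) ∧ dx_i ∧ dx_j = sum_{i<j, k} (∂g_{ij}/∂x_k) dx_k ∧ dx_i ∧ dx_j.
Expand each term, using dx_k ∧ dx_i ∧ dx_j = sgn(permutation) dx_{(a)} ∧ dx_{(b)} ∧ dx_{(c)} with (a < b < c) sorted:
  d(y*(3 - 2*x)) includes (∂/∂y)(y*(3 - 2*x)) dy = (3 - 2*x) dy, which multiplied by dx ∧ dw gives (2*x - 3) dx ∧ dy ∧ dw
  d(-x^2 + y*z) includes (∂/∂x)(-x^2 + y*z) dx = (-2*x) dx, which multiplied by dz ∧ dw gives (-2*x) dx ∧ dz ∧ dw
  d(-x^2 + y*z) includes (∂/∂y)(-x^2 + y*z) dy = (z) dy, which multiplied by dz ∧ dw gives (z) dy ∧ dz ∧ dw
Collecting like 3-forms: d(omega) = (2*x - 3) dx ∧ dy ∧ dw + (-2*x) dx ∧ dz ∧ dw + (z) dy ∧ dz ∧ dw.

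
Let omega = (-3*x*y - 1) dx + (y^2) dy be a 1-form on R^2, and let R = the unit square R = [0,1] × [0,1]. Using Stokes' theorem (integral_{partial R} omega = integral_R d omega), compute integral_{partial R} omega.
integral_(partial R) omega = 3/2

Stokes: integral_partial_R omega = integral_R d omega with d omega = (∂Q/∂x - ∂P/∂y) dx ∧ dy.
  ∂Q/∂x = 0
  ∂P/∂y = -3*x
  integrand = ∂Q/∂x - ∂P/∂y = 3*x.
Integrating over R: integral_0^1 integral_0^1 (3*x) dx dy = 3/2.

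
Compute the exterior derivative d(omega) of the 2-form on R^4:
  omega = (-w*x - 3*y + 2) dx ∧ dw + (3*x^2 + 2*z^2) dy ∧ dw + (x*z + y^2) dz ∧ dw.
d(omega) = (6*x + 3) dx ∧ dy ∧ dw + (2*y - 4*z) dy ∧ dz ∧ dw + (z) dx ∧ dz ∧ dw

For a 2-form omega = sum_{i<j} g_{ij} dx_i ∧ dx_j, the exterior derivative is
  d(omega) = sum_{i<j} d(g_{ij}) ∧ dx_i ∧ dx_j = sum_{i<j, k} (∂g_{ij}/∂x_k) dx_k ∧ dx_i ∧ dx_j.
Expand each term, using dx_k ∧ dx_i ∧ dx_j = sgn(permutation) dx_{(a)} ∧ dx_{(b)} ∧ dx_{(c)} with (a < b < c) sorted:
  d(-w*x - 3*y + 2) includes (∂/∂y)(-w*x - 3*y + 2) dy = (-3) dy, which multiplied by dx ∧ dw gives (3) dx ∧ dy ∧ dw
  d(3*x^2 + 2*z^2) includes (∂/∂x)(3*x^2 + 2*z^2) dx = (6*x) dx, which multiplied by dy ∧ dw gives (6*x) dx ∧ dy ∧ dw
  d(3*x^2 + 2*z^2) includes (∂/∂z)(3*x^2 + 2*z^2) dz = (4*z) dz, which multiplied by dy ∧ dw gives (-4*z) dy ∧ dz ∧ dw
  d(x*z + y^2) includes (∂/∂x)(x*z + y^2) dx = (z) dx, which multiplied by dz ∧ dw gives (z) dx ∧ dz ∧ dw
  d(x*z + y^2) includes (∂/∂y)(x*z + y^2) dy = (2*y) dy, which multiplied by dz ∧ dw gives (2*y) dy ∧ dz ∧ dw
Collecting like 3-forms: d(omega) = (6*x + 3) dx ∧ dy ∧ dw + (2*y - 4*z) dy ∧ dz ∧ dw + (z) dx ∧ dz ∧ dw.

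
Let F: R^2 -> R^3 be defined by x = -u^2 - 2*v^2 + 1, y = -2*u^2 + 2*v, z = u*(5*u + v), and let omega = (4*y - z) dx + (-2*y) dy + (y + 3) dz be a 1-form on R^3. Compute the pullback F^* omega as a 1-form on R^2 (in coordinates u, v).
F^* omega = (-10*u^3 + 20*u*v + 30*u + 2*v^2 + 3*v) du + (-2*u^3 + 52*u^2*v + 8*u^2 + 4*u*v^2 + 2*u*v + 3*u - 32*v^2 - 8*v) dv

Using F^*(f dg) = (f ∘ F) d(g ∘ F), substitute each coordinate x_i by F_i(u, v) in f_i, and replace dx_i by d F_i = (∂F_i/∂u) du + (∂F_i/∂v) dv.
  For the x component: f_1(F) = -13*u^2 - u*v + 8*v; d F_1 = (-2*u) du + (-4*v) dv
  For the y component: f_2(F) = 4*u^2 - 4*v; d F_2 = (-4*u) du + (2) dv
  For the z component: f_3(F) = -2*u^2 + 2*v + 3; d F_3 = (10*u + v) du + (u) dv
Combining and collecting du, dv coefficients:
  coeff of du: -10*u^3 + 20*u*v + 30*u + 2*v^2 + 3*v
  coeff of dv: -2*u^3 + 52*u^2*v + 8*u^2 + 4*u*v^2 + 2*u*v + 3*u - 32*v^2 - 8*v
F^* omega = (-10*u^3 + 20*u*v + 30*u + 2*v^2 + 3*v) du + (-2*u^3 + 52*u^2*v + 8*u^2 + 4*u*v^2 + 2*u*v + 3*u - 32*v^2 - 8*v) dv.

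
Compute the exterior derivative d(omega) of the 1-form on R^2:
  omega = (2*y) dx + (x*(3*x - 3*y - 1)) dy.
d(omega) = (6*x - 3*y - 3) dx ∧ dy

For a 1-form omega = sum_i f_i dx_i, the exterior derivative is
  d(omega) = sum_{i < j} (∂f_j/∂x_i - ∂f_i/∂x_j) dx_i ∧ dx_j.
  coefficient of dx ∧ dy: ∂f_2/∂x - ∂f_1/∂y = ∂(x*(3*x - 3*y - 1))/∂x - ∂(2*y)/∂y = 6*x - 3*y - 3
Assembling: d(omega) = (6*x - 3*y - 3) dx ∧ dy.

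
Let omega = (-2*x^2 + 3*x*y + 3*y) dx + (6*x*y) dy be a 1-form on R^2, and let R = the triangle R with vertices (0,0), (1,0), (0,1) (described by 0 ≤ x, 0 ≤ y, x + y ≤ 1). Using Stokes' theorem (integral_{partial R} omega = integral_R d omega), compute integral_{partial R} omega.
integral_(partial R) omega = -1

Stokes: integral_partial_R omega = integral_R d omega with d omega = (∂Q/∂x - ∂P/∂y) dx ∧ dy.
  ∂Q/∂x = 6*y
  ∂P/∂y = 3*x + 3
  integrand = ∂Q/∂x - ∂P/∂y = -3*x + 6*y - 3.
Integrating over R: integral_0^1 integral_0^{1-x} (-3*x + 6*y - 3) dy dx = -1.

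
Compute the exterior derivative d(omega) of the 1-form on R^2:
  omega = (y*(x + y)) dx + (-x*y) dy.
d(omega) = (-x - 3*y) dx ∧ dy

For a 1-form omega = sum_i f_i dx_i, the exterior derivative is
  d(omega) = sum_{i < j} (∂f_j/∂x_i - ∂f_i/∂x_j) dx_i ∧ dx_j.
  coefficient of dx ∧ dy: ∂f_2/∂x - ∂f_1/∂y = ∂(-x*y)/∂x - ∂(y*(x + y))/∂y = -x - 3*y
Assembling: d(omega) = (-x - 3*y) dx ∧ dy.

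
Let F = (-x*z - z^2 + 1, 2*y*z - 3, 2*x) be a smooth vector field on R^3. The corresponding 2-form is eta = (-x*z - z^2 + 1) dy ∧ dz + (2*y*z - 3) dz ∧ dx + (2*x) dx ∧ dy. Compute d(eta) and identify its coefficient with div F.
d(eta) = (z) dx ∧ dy ∧ dz; div F = z

For a 2-form in R^3 of the form above, applying d gives a 3-form with coefficient ∂P/∂x + ∂Q/∂y + ∂R/∂z:
  ∂P/∂x = -z
  ∂Q/∂y = 2*z
  ∂R/∂z = 0
Sum = z, which is exactly div F.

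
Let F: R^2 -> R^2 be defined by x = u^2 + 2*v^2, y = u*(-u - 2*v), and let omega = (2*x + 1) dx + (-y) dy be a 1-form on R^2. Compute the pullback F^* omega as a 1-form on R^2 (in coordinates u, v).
F^* omega = (2*u*(u^2 - 3*u*v + 2*v^2 + 1)) du + (-2*u^3 + 4*u^2*v + 16*v^3 + 4*v) dv

Using F^*(f dg) = (f ∘ F) d(g ∘ F), substitute each coordinate x_i by F_i(u, v) in f_i, and replace dx_i by d F_i = (∂F_i/∂u) du + (∂F_i/∂v) dv.
  For the x component: f_1(F) = 2*u^2 + 4*v^2 + 1; d F_1 = (2*u) du + (4*v) dv
  For the y component: f_2(F) = u*(u + 2*v); d F_2 = (-2*u - 2*v) du + (-2*u) dv
Combining and collecting du, dv coefficients:
  coeff of du: 2*u*(u^2 - 3*u*v + 2*v^2 + 1)
  coeff of dv: -2*u^3 + 4*u^2*v + 16*v^3 + 4*v
F^* omega = (2*u*(u^2 - 3*u*v + 2*v^2 + 1)) du + (-2*u^3 + 4*u^2*v + 16*v^3 + 4*v) dv.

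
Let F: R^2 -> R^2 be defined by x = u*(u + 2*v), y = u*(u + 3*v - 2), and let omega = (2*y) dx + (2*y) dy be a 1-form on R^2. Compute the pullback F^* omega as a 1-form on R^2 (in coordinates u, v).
F^* omega = (2*u*(4*u^2 + 17*u*v - 10*u + 15*v^2 - 16*v + 4)) du + (10*u^2*(u + 3*v - 2)) dv

Using F^*(f dg) = (f ∘ F) d(g ∘ F), substitute each coordinate x_i by F_i(u, v) in f_i, and replace dx_i by d F_i = (∂F_i/∂u) du + (∂F_i/∂v) dv.
  For the x component: f_1(F) = 2*u*(u + 3*v - 2); d F_1 = (2*u + 2*v) du + (2*u) dv
  For the y component: f_2(F) = 2*u*(u + 3*v - 2); d F_2 = (2*u + 3*v - 2) du + (3*u) dv
Combining and collecting du, dv coefficients:
  coeff of du: 2*u*(4*u^2 + 17*u*v - 10*u + 15*v^2 - 16*v + 4)
  coeff of dv: 10*u^2*(u + 3*v - 2)
F^* omega = (2*u*(4*u^2 + 17*u*v - 10*u + 15*v^2 - 16*v + 4)) du + (10*u^2*(u + 3*v - 2)) dv.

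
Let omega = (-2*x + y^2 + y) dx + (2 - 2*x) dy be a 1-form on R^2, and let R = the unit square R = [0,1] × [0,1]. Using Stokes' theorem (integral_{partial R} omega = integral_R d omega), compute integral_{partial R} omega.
integral_(partial R) omega = -4

Stokes: integral_partial_R omega = integral_R d omega with d omega = (∂Q/∂x - ∂P/∂y) dx ∧ dy.
  ∂Q/∂x = -2
  ∂P/∂y = 2*y + 1
  integrand = ∂Q/∂x - ∂P/∂y = -2*y - 3.
Integrating over R: integral_0^1 integral_0^1 (-2*y - 3) dx dy = -4.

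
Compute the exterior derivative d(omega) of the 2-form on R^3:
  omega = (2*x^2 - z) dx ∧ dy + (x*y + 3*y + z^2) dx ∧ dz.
d(omega) = (-x - 4) dx ∧ dy ∧ dz

For a 2-form omega = sum_{i<j} g_{ij} dx_i ∧ dx_j, the exterior derivative is
  d(omega) = sum_{i<j} d(g_{ij}) ∧ dx_i ∧ dx_j = sum_{i<j, k} (∂g_{ij}/∂x_k) dx_k ∧ dx_i ∧ dx_j.
Expand each term, using dx_k ∧ dx_i ∧ dx_j = sgn(permutation) dx_{(a)} ∧ dx_{(b)} ∧ dx_{(c)} with (a < b < c) sorted:
  d(2*x^2 - z) includes (∂/∂z)(2*x^2 - z) dz = (-1) dz, which multiplied by dx ∧ dy gives (-1) dx ∧ dy ∧ dz
  d(x*y + 3*y + z^2) includes (∂/∂y)(x*y + 3*y + z^2) dy = (x + 3) dy, which multiplied by dx ∧ dz gives (-x - 3) dx ∧ dy ∧ dz
Collecting like 3-forms: d(omega) = (-x - 4) dx ∧ dy ∧ dz.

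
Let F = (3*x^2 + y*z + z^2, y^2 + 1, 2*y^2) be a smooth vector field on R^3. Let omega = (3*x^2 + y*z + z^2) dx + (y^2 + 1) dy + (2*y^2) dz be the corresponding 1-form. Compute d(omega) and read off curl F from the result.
d(omega) = (4*y) dy ∧ dz + (y + 2*z) dz ∧ dx + (-z) dx ∧ dy; curl F = (4*y, y + 2*z, -z)

d omega = sum_{i<j} (∂f_j/∂x_i - ∂f_i/∂x_j) dx_i ∧ dx_j. Under the identification (dy ∧ dz, dz ∧ dx, dx ∧ dy) ↔ (e_x, e_y, e_z), the coefficients are exactly the components of curl F. Compute:
  ∂R/∂y - ∂Q/∂z = (4*y) - (0) = 4*y
  ∂P/∂z - ∂R/∂x = (y + 2*z) - (0) = y + 2*z
  ∂Q/∂x - ∂P/∂y = (0) - (z) = -z.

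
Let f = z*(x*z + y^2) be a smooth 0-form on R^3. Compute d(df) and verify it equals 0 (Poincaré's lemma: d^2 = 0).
d(df) = 0

Step 1: df = sum_i (∂f/∂x_i) dx_i = (z^2) dx + (2*y*z) dy + (2*x*z + y^2) dz.
Step 2: Apply d again. Using the 1-form formula, the coefficient of dx ∧ dy in d(df) is ∂^2 f/∂x ∂y - ∂^2 f/∂y ∂x = (0) - (0) = 0 (equality of mixed partials for smooth f).
Similarly for dx ∧ dz and dy ∧ dz — all coefficients vanish. So d(df) = 0.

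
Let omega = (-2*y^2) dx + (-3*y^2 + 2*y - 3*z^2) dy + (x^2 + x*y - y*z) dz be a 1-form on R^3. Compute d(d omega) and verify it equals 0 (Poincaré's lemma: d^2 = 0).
d(d omega) = 0

Step 1: d omega = sum_{i<j} (∂f_j/∂x_i - ∂f_i/∂x_j) dx_i ∧ dx_j:
  coeff of dx ∧ dy: 4*y
  coeff of dx ∧ dz: 2*x + y
  coeff of dy ∧ dz: x + 5*z
Step 2: Apply d again to each 2-form coefficient. The only possible 3-form in R^3 is dx ∧ dy ∧ dz, with coefficient
  ∂(coeff of dy∧dz)/∂x - ∂(coeff of dx∧dz)/∂y + ∂(coeff of dx∧dy)/∂z
  = ∂/∂x (x + 5*z) - ∂/∂y (2*x + y) + ∂/∂z (4*y).
Each of these terms simplifies to sums of mixed partials that cancel in pairs. The result is 0 (by equality of mixed partials for smooth functions — Schwarz / Clairaut).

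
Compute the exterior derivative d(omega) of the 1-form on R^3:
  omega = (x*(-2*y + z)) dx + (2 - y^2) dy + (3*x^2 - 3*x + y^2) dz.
d(omega) = (2*x) dx ∧ dy + (5*x - 3) dx ∧ dz + (2*y) dy ∧ dz

For a 1-form omega = sum_i f_i dx_i, the exterior derivative is
  d(omega) = sum_{i < j} (∂f_j/∂x_i - ∂f_i/∂x_j) dx_i ∧ dx_j.
  coefficient of dx ∧ dy: ∂f_2/∂x - ∂f_1/∂y = ∂(2 - y^2)/∂x - ∂(x*(-2*y + z))/∂y = 2*x
  coefficient of dx ∧ dz: ∂f_3/∂x - ∂f_1/∂z = ∂(3*x^2 - 3*x + y^2)/∂x - ∂(x*(-2*y + z))/∂z = 5*x - 3
  coefficient of dy ∧ dz: ∂f_3/∂y - ∂f_2/∂z = ∂(3*x^2 - 3*x + y^2)/∂y - ∂(2 - y^2)/∂z = 2*y
Assembling: d(omega) = (2*x) dx ∧ dy + (5*x - 3) dx ∧ dz + (2*y) dy ∧ dz.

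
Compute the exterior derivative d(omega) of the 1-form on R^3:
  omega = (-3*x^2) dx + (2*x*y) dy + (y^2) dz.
d(omega) = (2*y) dx ∧ dy + (2*y) dy ∧ dz

For a 1-form omega = sum_i f_i dx_i, the exterior derivative is
  d(omega) = sum_{i < j} (∂f_j/∂x_i - ∂f_i/∂x_j) dx_i ∧ dx_j.
  coefficient of dx ∧ dy: ∂f_2/∂x - ∂f_1/∂y = ∂(2*x*y)/∂x - ∂(-3*x^2)/∂y = 2*y
  coefficient of dy ∧ dz: ∂f_3/∂y - ∂f_2/∂z = ∂(y^2)/∂y - ∂(2*x*y)/∂z = 2*y
Assembling: d(omega) = (2*y) dx ∧ dy + (2*y) dy ∧ dz.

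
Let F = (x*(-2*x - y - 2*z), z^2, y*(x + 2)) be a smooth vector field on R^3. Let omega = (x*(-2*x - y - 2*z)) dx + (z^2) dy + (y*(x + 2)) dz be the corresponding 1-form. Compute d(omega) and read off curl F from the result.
d(omega) = (x - 2*z + 2) dy ∧ dz + (-2*x - y) dz ∧ dx + (x) dx ∧ dy; curl F = (x - 2*z + 2, -2*x - y, x)

d omega = sum_{i<j} (∂f_j/∂x_i - ∂f_i/∂x_j) dx_i ∧ dx_j. Under the identification (dy ∧ dz, dz ∧ dx, dx ∧ dy) ↔ (e_x, e_y, e_z), the coefficients are exactly the components of curl F. Compute:
  ∂R/∂y - ∂Q/∂z = (x + 2) - (2*z) = x - 2*z + 2
  ∂P/∂z - ∂R/∂x = (-2*x) - (y) = -2*x - y
  ∂Q/∂x - ∂P/∂y = (0) - (-x) = x.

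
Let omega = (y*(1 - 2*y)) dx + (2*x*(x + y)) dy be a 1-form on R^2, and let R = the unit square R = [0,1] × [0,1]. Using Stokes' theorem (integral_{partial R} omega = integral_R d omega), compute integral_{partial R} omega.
integral_(partial R) omega = 4

Stokes: integral_partial_R omega = integral_R d omega with d omega = (∂Q/∂x - ∂P/∂y) dx ∧ dy.
  ∂Q/∂x = 4*x + 2*y
  ∂P/∂y = 1 - 4*y
  integrand = ∂Q/∂x - ∂P/∂y = 4*x + 6*y - 1.
Integrating over R: integral_0^1 integral_0^1 (4*x + 6*y - 1) dx dy = 4.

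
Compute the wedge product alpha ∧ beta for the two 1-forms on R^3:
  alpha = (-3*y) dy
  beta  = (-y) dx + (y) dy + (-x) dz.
alpha ∧ beta = (-3*y^2) dx ∧ dy + (3*x*y) dy ∧ dz

Distribute the wedge, using dx_i ∧ dx_j = -dx_j ∧ dx_i and dx_i ∧ dx_i = 0. For each pair (i, j) with i < j, the coefficient of dx_i ∧ dx_j in alpha ∧ beta is (alpha_i * beta_j - alpha_j * beta_i). Collecting: alpha ∧ beta = (-3*y^2) dx ∧ dy + (3*x*y) dy ∧ dz.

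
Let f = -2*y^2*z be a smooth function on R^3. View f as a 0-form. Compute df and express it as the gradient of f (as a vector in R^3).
df = (0) dx + (-4*y*z) dy + (-2*y^2) dz; grad f = (0, -4*y*z, -2*y^2)

For a 0-form f, d f = (∂f/∂x) dx + (∂f/∂y) dy + (∂f/∂z) dz. The components of the vector representation are exactly the entries of grad f in Cartesian coordinates:
  ∂f/∂x = 0
  ∂f/∂y = -4*y*z
  ∂f/∂z = -2*y^2.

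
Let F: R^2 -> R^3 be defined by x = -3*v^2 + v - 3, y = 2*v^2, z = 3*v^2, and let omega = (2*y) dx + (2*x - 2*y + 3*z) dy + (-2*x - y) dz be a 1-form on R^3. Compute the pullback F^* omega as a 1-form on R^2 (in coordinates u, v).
F^* omega = (4*v*(3 - v^2)) dv

Using F^*(f dg) = (f ∘ F) d(g ∘ F), substitute each coordinate x_i by F_i(u, v) in f_i, and replace dx_i by d F_i = (∂F_i/∂u) du + (∂F_i/∂v) dv.
  For the x component: f_1(F) = 4*v^2; d F_1 = (0) du + (1 - 6*v) dv
  For the y component: f_2(F) = -v^2 + 2*v - 6; d F_2 = (0) du + (4*v) dv
  For the z component: f_3(F) = 4*v^2 - 2*v + 6; d F_3 = (0) du + (6*v) dv
Combining and collecting du, dv coefficients:
  coeff of du: 0
  coeff of dv: 4*v*(3 - v^2)
F^* omega = (4*v*(3 - v^2)) dv.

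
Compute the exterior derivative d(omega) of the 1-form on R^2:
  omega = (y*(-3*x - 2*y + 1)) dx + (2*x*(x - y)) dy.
d(omega) = (7*x + 2*y - 1) dx ∧ dy

For a 1-form omega = sum_i f_i dx_i, the exterior derivative is
  d(omega) = sum_{i < j} (∂f_j/∂x_i - ∂f_i/∂x_j) dx_i ∧ dx_j.
  coefficient of dx ∧ dy: ∂f_2/∂x - ∂f_1/∂y = ∂(2*x*(x - y))/∂x - ∂(y*(-3*x - 2*y + 1))/∂y = 7*x + 2*y - 1
Assembling: d(omega) = (7*x + 2*y - 1) dx ∧ dy.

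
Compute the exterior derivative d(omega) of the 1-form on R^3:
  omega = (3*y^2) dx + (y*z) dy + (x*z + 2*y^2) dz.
d(omega) = (-6*y) dx ∧ dy + (z) dx ∧ dz + (3*y) dy ∧ dz

For a 1-form omega = sum_i f_i dx_i, the exterior derivative is
  d(omega) = sum_{i < j} (∂f_j/∂x_i - ∂f_i/∂x_j) dx_i ∧ dx_j.
  coefficient of dx ∧ dy: ∂f_2/∂x - ∂f_1/∂y = ∂(y*z)/∂x - ∂(3*y^2)/∂y = -6*y
  coefficient of dx ∧ dz: ∂f_3/∂x - ∂f_1/∂z = ∂(x*z + 2*y^2)/∂x - ∂(3*y^2)/∂z = z
  coefficient of dy ∧ dz: ∂f_3/∂y - ∂f_2/∂z = ∂(x*z + 2*y^2)/∂y - ∂(y*z)/∂z = 3*y
Assembling: d(omega) = (-6*y) dx ∧ dy + (z) dx ∧ dz + (3*y) dy ∧ dz.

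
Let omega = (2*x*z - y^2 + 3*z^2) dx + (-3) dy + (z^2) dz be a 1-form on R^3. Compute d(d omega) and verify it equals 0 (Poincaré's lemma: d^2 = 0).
d(d omega) = 0

Step 1: d omega = sum_{i<j} (∂f_j/∂x_i - ∂f_i/∂x_j) dx_i ∧ dx_j:
  coeff of dx ∧ dy: 2*y
  coeff of dx ∧ dz: -2*x - 6*z
  coeff of dy ∧ dz: 0
Step 2: Apply d again to each 2-form coefficient. The only possible 3-form in R^3 is dx ∧ dy ∧ dz, with coefficient
  ∂(coeff of dy∧dz)/∂x - ∂(coeff of dx∧dz)/∂y + ∂(coeff of dx∧dy)/∂z
  = ∂/∂x (0) - ∂/∂y (-2*x - 6*z) + ∂/∂z (2*y).
Each of these terms simplifies to sums of mixed partials that cancel in pairs. The result is 0 (by equality of mixed partials for smooth functions — Schwarz / Clairaut).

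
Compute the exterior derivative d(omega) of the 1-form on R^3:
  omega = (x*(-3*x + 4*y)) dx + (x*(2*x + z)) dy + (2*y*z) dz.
d(omega) = (z) dx ∧ dy + (-x + 2*z) dy ∧ dz

For a 1-form omega = sum_i f_i dx_i, the exterior derivative is
  d(omega) = sum_{i < j} (∂f_j/∂x_i - ∂f_i/∂x_j) dx_i ∧ dx_j.
  coefficient of dx ∧ dy: ∂f_2/∂x - ∂f_1/∂y = ∂(x*(2*x + z))/∂x - ∂(x*(-3*x + 4*y))/∂y = z
  coefficient of dy ∧ dz: ∂f_3/∂y - ∂f_2/∂z = ∂(2*y*z)/∂y - ∂(x*(2*x + z))/∂z = -x + 2*z
Assembling: d(omega) = (z) dx ∧ dy + (-x + 2*z) dy ∧ dz.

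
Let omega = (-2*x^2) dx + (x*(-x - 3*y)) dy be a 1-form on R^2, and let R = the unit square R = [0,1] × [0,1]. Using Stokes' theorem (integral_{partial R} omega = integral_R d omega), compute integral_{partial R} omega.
integral_(partial R) omega = -5/2

Stokes: integral_partial_R omega = integral_R d omega with d omega = (∂Q/∂x - ∂P/∂y) dx ∧ dy.
  ∂Q/∂x = -2*x - 3*y
  ∂P/∂y = 0
  integrand = ∂Q/∂x - ∂P/∂y = -2*x - 3*y.
Integrating over R: integral_0^1 integral_0^1 (-2*x - 3*y) dx dy = -5/2.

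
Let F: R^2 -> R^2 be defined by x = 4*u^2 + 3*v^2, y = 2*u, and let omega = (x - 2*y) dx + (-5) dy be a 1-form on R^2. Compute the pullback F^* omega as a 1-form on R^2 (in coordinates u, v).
F^* omega = (32*u^3 - 32*u^2 + 24*u*v^2 - 10) du + (6*v*(4*u^2 - 4*u + 3*v^2)) dv

Using F^*(f dg) = (f ∘ F) d(g ∘ F), substitute each coordinate x_i by F_i(u, v) in f_i, and replace dx_i by d F_i = (∂F_i/∂u) du + (∂F_i/∂v) dv.
  For the x component: f_1(F) = 4*u^2 - 4*u + 3*v^2; d F_1 = (8*u) du + (6*v) dv
  For the y component: f_2(F) = -5; d F_2 = (2) du + (0) dv
Combining and collecting du, dv coefficients:
  coeff of du: 32*u^3 - 32*u^2 + 24*u*v^2 - 10
  coeff of dv: 6*v*(4*u^2 - 4*u + 3*v^2)
F^* omega = (32*u^3 - 32*u^2 + 24*u*v^2 - 10) du + (6*v*(4*u^2 - 4*u + 3*v^2)) dv.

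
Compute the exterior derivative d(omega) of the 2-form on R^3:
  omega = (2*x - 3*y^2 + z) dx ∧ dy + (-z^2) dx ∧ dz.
d(omega) = (1) dx ∧ dy ∧ dz

For a 2-form omega = sum_{i<j} g_{ij} dx_i ∧ dx_j, the exterior derivative is
  d(omega) = sum_{i<j} d(g_{ij}) ∧ dx_i ∧ dx_j = sum_{i<j, k} (∂g_{ij}/∂x_k) dx_k ∧ dx_i ∧ dx_j.
Expand each term, using dx_k ∧ dx_i ∧ dx_j = sgn(permutation) dx_{(a)} ∧ dx_{(b)} ∧ dx_{(c)} with (a < b < c) sorted:
  d(2*x - 3*y^2 + z) includes (∂/∂z)(2*x - 3*y^2 + z) dz = (1) dz, which multiplied by dx ∧ dy gives (1) dx ∧ dy ∧ dz
Collecting like 3-forms: d(omega) = (1) dx ∧ dy ∧ dz.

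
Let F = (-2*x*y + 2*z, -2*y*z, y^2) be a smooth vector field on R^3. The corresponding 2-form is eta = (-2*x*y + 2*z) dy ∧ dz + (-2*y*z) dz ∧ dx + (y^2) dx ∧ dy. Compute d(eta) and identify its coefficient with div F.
d(eta) = (-2*y - 2*z) dx ∧ dy ∧ dz; div F = -2*y - 2*z

For a 2-form in R^3 of the form above, applying d gives a 3-form with coefficient ∂P/∂x + ∂Q/∂y + ∂R/∂z:
  ∂P/∂x = -2*y
  ∂Q/∂y = -2*z
  ∂R/∂z = 0
Sum = -2*y - 2*z, which is exactly div F.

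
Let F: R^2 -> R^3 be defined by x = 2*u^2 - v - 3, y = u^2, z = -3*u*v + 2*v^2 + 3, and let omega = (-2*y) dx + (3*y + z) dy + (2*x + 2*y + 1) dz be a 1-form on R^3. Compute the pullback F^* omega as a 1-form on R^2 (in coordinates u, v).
F^* omega = (-2*u^3 - 24*u^2*v + 4*u*v^2 + 6*u + 6*v^2 + 15*v) du + (-18*u^3 + 24*u^2*v + 2*u^2 + 6*u*v + 15*u - 8*v^2 - 20*v) dv

Using F^*(f dg) = (f ∘ F) d(g ∘ F), substitute each coordinate x_i by F_i(u, v) in f_i, and replace dx_i by d F_i = (∂F_i/∂u) du + (∂F_i/∂v) dv.
  For the x component: f_1(F) = -2*u^2; d F_1 = (4*u) du + (-1) dv
  For the y component: f_2(F) = 3*u^2 - 3*u*v + 2*v^2 + 3; d F_2 = (2*u) du + (0) dv
  For the z component: f_3(F) = 6*u^2 - 2*v - 5; d F_3 = (-3*v) du + (-3*u + 4*v) dv
Combining and collecting du, dv coefficients:
  coeff of du: -2*u^3 - 24*u^2*v + 4*u*v^2 + 6*u + 6*v^2 + 15*v
  coeff of dv: -18*u^3 + 24*u^2*v + 2*u^2 + 6*u*v + 15*u - 8*v^2 - 20*v
F^* omega = (-2*u^3 - 24*u^2*v + 4*u*v^2 + 6*u + 6*v^2 + 15*v) du + (-18*u^3 + 24*u^2*v + 2*u^2 + 6*u*v + 15*u - 8*v^2 - 20*v) dv.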